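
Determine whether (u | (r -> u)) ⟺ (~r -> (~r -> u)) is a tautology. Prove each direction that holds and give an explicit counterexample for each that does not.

(⇒) fails and (⇐) fails.

(⇒) This fails. Under r = F, u = F, the left side is true but the right side is false.

(⇐) This fails. Under r = T, u = F, the left side is false but the right side is true.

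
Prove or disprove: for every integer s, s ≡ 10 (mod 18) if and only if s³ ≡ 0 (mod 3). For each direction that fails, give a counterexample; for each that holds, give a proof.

(⟹) This fails: take s = 10. Then 10 ≡ 10 (mod 18), but 10³ = 1000 ≡ 1 (mod 3), not 0.

(⟸) This fails: take s = 0. Then 0³ = 0 ≡ 0 (mod 3), yet 0 ≡ 0 (mod 18), not 10.

Neither direction holds.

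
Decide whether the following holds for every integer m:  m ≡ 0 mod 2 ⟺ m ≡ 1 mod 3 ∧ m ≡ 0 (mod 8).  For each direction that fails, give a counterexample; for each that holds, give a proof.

(⇒) fails; (⇐) holds.

[⇒] This fails: m = 0 gives 0 ≡ 0 (mod 2) but 0 ≡ 0 (mod 3), so the conjunction on the right does not hold.

[⇐] Conversely, if m ≡ 1 (mod 3) and m ≡ 0 (mod 8), then by the Chinese remainder theorem m ≡ 16 (mod 24). Since 16 ≡ 0 (mod 2) and 2 ∣ 24, we get m ≡ 0 (mod 2).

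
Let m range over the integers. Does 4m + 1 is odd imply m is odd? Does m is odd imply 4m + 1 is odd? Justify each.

(⟹) This fails: take m = 6. Then 4m + 1 = 25, which is odd, yet m = 6 is even, not odd.

(⟸) Suppose m is odd. Since 4 is even, 4m is even for every m, so 4m + 1 has the same parity as 1, which is odd. Hence 4m + 1 is odd.

Not equivalent: only (⇐) holds.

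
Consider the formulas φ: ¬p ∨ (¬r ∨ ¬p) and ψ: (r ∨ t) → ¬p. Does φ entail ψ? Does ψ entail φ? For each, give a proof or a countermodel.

(⇒) fails; (⇐) holds.

(⇒) This fails. Under p = T, r = F, t = T, the left side is true but the right side is false.

(⇐) Assume the antecedent. If p is true, the antecedent forces (p = T, r = F, t = F), and ¬p ∨ (¬r ∨ ¬p) holds there. If p is false, ¬p ∨ (¬r ∨ ¬p) reduces to true regardless of the other variables. Either way ¬p ∨ (¬r ∨ ¬p) holds.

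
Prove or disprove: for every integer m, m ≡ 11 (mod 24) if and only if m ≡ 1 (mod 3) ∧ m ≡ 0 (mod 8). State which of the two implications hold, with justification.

[⇒] This fails: m = 11 gives 11 ≡ 11 (mod 24) but 11 ≡ 2 (mod 3), so the conjunction on the right does not hold.

[⇐] This fails: m = 16 satisfies both congruences on the right (16 ≡ 1 mod 3 and 16 ≡ 0 mod 8) yet 16 ≡ 16 (mod 24), not 11.

Both directions fail.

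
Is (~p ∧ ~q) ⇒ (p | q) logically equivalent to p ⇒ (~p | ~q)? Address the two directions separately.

Neither implication holds.

Forward direction. This fails. Under p = T, q = T, the left side is true but the right side is false.

Converse. This fails. Under p = F, q = F, the left side is false but the right side is true.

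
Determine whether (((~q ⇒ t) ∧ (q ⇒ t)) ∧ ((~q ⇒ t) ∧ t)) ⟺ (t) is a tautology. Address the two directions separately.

The biconditional holds.

(⟸) Assume the antecedent. If t is true, the consequent reduces to true regardless of the other variables. If t is false, the antecedent cannot hold. Either way the consequent holds.

(⟹) Assume the antecedent. If t is true, t reduces to true regardless of the other variables. If t is false, the antecedent cannot hold. Either way t holds.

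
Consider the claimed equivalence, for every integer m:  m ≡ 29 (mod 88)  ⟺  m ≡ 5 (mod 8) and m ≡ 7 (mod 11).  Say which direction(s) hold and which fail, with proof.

(⇒) Suppose m ≡ 29 (mod 88); write m = 88j + 29. Since 8 ∣ 88, reducing mod 8 gives m ≡ 29 ≡ 5 (mod 8); since 11 ∣ 88, reducing mod 11 gives m ≡ 29 ≡ 7 (mod 11).

(⇐) Conversely, if m ≡ 5 (mod 8) and m ≡ 7 (mod 11), then by the Chinese remainder theorem m ≡ 29 (mod 88). This is exactly m ≡ 29 (mod 88).

Equivalent; both directions hold.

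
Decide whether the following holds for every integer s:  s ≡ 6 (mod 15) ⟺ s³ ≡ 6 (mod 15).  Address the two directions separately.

(⟹) Suppose s ≡ 6 (mod 15). Write s = 15j + 6. Then (15j + 6)³ = 3375j³ + 4050j² + 1620j + 216 = 15(225j³ + 270j² + 108j + 14) + 6, so s³ ≡ 6 (mod 15).

(⟸) Conversely, suppose s³ ≡ 6 (mod 15). The only residue r in {0, …, 14} with r³ ≡ 6 (mod 15) is r = 6, so s ≡ 6 (mod 15).

The biconditional holds.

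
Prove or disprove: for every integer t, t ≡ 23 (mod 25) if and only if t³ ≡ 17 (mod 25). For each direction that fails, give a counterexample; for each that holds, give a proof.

Both implications hold.

(→) Suppose t ≡ 23 (mod 25). Write t = 25j + 23. Then (25j + 23)³ = 15625j³ + 43125j² + 39675j + 12167 = 25(625j³ + 1725j² + 1587j + 486) + 17, so t³ ≡ 17 (mod 25).

(←) Conversely, suppose t³ ≡ 17 (mod 25). The only residue r in {0, …, 24} with r³ ≡ 17 (mod 25) is r = 23, so t ≡ 23 (mod 25).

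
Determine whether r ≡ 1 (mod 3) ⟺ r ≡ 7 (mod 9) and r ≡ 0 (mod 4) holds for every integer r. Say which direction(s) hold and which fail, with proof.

(⇐) If r ≡ 7 (mod 9) and r ≡ 0 (mod 4), then by the Chinese remainder theorem r ≡ 16 (mod 36). Since 16 ≡ 1 (mod 3) and 3 ∣ 36, we get r ≡ 1 (mod 3).

(⇒) This fails: r = 1 gives 1 ≡ 1 (mod 3) but 1 ≡ 1 (mod 9), so the conjunction on the right does not hold.

(⇒) fails; (⇐) holds.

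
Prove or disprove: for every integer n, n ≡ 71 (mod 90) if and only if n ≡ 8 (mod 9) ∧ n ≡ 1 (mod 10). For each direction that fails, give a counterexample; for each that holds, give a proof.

Equivalent; both directions hold.

(⇒) Suppose n ≡ 71 (mod 90); write n = 90j + 71. Since 9 ∣ 90, reducing mod 9 gives n ≡ 71 ≡ 8 (mod 9); since 10 ∣ 90, reducing mod 10 gives n ≡ 71 ≡ 1 (mod 10).

(⇐) Conversely, if n ≡ 8 (mod 9) and n ≡ 1 (mod 10), then by the Chinese remainder theorem n ≡ 71 (mod 90). This is exactly n ≡ 71 (mod 90).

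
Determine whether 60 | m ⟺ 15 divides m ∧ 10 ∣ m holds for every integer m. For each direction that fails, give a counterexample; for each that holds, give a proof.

(→) If 60 ∣ m, write m = 60q. Since 60 = 4·15, m = 15·(4q), so 15 ∣ m; and since 60 = 6·10, m = 10·(6q), so 10 ∣ m.

(←) This fails: take m = 30. Both 15 ∣ 30 and 10 ∣ 30, yet 30 is not a multiple of 60 (since 30 = 0·60 + 30), so 60 ∤ 30.

(⇒) holds; (⇐) fails.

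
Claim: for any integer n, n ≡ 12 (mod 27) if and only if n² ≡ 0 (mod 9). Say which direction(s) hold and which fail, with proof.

[⇐] This fails: take n = 0. Then 0² = 0 ≡ 0 (mod 9), yet 0 ≡ 0 (mod 27), not 12.

[⇒] Suppose n ≡ 12 (mod 27). Then n² ≡ 12² = 144 (mod 27), and since 9 ∣ 27, also n² ≡ 0 (mod 9).

The forward direction holds; the converse fails.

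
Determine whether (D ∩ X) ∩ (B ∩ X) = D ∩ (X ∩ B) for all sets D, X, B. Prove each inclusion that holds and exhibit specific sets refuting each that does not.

(⟹) Let x ∈ (D ∩ X) ∩ (B ∩ X). Then x ∈ D ∩ X ∩ B, from which x ∈ D ∩ (X ∩ B).

(⟸) Let x ∈ D ∩ (X ∩ B). Then x ∈ D ∩ X ∩ B, from which x ∈ (D ∩ X) ∩ (B ∩ X).

Both inclusions hold; the sets are equal.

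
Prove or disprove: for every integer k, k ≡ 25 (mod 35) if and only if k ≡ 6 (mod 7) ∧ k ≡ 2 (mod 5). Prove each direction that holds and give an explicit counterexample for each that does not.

(⇒) fails and (⇐) fails.

(→) This fails: k = 25 gives 25 ≡ 25 (mod 35) but 25 ≡ 4 (mod 7), so the conjunction on the right does not hold.

(←) This fails: k = 27 satisfies both congruences on the right (27 ≡ 6 mod 7 and 27 ≡ 2 mod 5) yet 27 ≡ 27 (mod 35), not 25.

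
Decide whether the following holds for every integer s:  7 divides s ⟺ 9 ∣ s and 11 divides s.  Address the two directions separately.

(→) This fails: take s = 7. Certainly 7 ∣ 7, but 9 ∤ 7.

(←) This fails: take s = 99. Both 9 ∣ 99 and 11 ∣ 99, yet 99 is not a multiple of 7 (since 99 = 14·7 + 1), so 7 ∤ 99.

(⇒) fails and (⇐) fails.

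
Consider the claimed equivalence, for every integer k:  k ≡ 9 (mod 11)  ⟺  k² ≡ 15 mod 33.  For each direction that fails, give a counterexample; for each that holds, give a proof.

(→) This fails: take k = 20. Then 20 ≡ 9 (mod 11), but 20² = 400 ≡ 4 (mod 33), not 15.

(←) This fails: take k = 24. Then 24² = 576 ≡ 15 (mod 33), yet 24 ≡ 2 (mod 11), not 9.

(⇒) fails and (⇐) fails.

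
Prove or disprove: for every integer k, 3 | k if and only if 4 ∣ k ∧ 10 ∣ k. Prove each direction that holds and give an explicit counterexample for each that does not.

Forward direction. This fails: take k = 3. Certainly 3 ∣ 3, but 4 ∤ 3.

Converse. This fails: take k = 20. Both 4 ∣ 20 and 10 ∣ 20, yet 20 is not a multiple of 3 (since 20 = 6·3 + 2), so 3 ∤ 20.

Both directions fail.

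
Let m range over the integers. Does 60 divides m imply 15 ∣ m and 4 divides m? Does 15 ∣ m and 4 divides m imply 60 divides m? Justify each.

The biconditional holds.

(⟹) If 60 ∣ m, write m = 60q. Since 60 = 4·15, m = 15·(4q), so 15 ∣ m; and since 60 = 15·4, m = 4·(15q), so 4 ∣ m.

(⟸) Suppose 15 ∣ m and 4 ∣ m. Any common multiple of 15 and 4 is a multiple of their lcm; here gcd(15, 4) = 1, so lcm(15, 4) = 15·4 = 60, so 60 ∣ m.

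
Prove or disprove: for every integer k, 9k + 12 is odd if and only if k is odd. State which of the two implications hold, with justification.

Equivalent; both directions hold.

(⟹) Suppose 9k + 12 is odd. Since 9 is odd, 9k and k have the same parity, so 9k + 12 ≡ k + 12 (mod 2). As 12 is even, 9k + 12 is odd exactly when k is odd. Thus k is odd.

(⟸) Conversely, suppose k is odd; write k = 2j + 1. Then 9k + 12 = 9·(2j + 1) + 12 = 2·9j + 21, which is odd.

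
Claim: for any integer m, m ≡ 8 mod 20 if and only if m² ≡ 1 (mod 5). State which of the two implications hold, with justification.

Neither implication holds.

[⇒] This fails: take m = 8. Then 8 ≡ 8 (mod 20), but 8² = 64 ≡ 4 (mod 5), not 1.

[⇐] This fails: take m = 1. Then 1² = 1 ≡ 1 (mod 5), yet 1 ≡ 1 (mod 20), not 8.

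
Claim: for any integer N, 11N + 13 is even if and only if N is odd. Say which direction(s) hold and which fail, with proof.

The biconditional holds.

(⟸) Suppose N is odd; write N = 2j + 1. Then 11N + 13 = 11·(2j + 1) + 13 = 2·11j + 24, which is even.

(⟹) Suppose 11N + 13 is even. Since 11 is odd, 11N and N have the same parity, so 11N + 13 ≡ N + 13 (mod 2). As 13 is odd, 11N + 13 is even exactly when N is odd. Thus N is odd.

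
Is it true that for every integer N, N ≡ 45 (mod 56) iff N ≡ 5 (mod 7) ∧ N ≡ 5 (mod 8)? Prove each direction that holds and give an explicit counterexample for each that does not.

Forward direction. This fails: N = 45 gives 45 ≡ 45 (mod 56) but 45 ≡ 3 (mod 7), so the conjunction on the right does not hold.

Converse. This fails: N = 5 satisfies both congruences on the right (5 ≡ 5 mod 7 and 5 ≡ 5 mod 8) yet 5 ≡ 5 (mod 56), not 45.

Both directions fail.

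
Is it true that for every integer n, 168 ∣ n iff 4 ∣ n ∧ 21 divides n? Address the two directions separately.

Only the forward direction holds.

[⇒] If 168 ∣ n, write n = 168q. Since 168 = 42·4, n = 4·(42q), so 4 ∣ n; and since 168 = 8·21, n = 21·(8q), so 21 ∣ n.

[⇐] This fails: take n = 84. Both 4 ∣ 84 and 21 ∣ 84, yet 84 is not a multiple of 168 (since 84 = 0·168 + 84), so 168 ∤ 84.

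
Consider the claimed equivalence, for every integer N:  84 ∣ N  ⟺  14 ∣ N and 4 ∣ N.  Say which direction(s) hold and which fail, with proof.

Only the forward implication holds.

(⇒) If 84 ∣ N, write N = 84q. Since 84 = 6·14, N = 14·(6q), so 14 ∣ N; and since 84 = 21·4, N = 4·(21q), so 4 ∣ N.

(⇐) This fails: take N = 28. Both 14 ∣ 28 and 4 ∣ 28, yet 28 is not a multiple of 84 (since 28 = 0·84 + 28), so 84 ∤ 28.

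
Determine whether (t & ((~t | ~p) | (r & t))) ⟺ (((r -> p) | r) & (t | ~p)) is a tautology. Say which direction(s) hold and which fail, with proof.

[⇐] This fails. Under p = F, t = F, r = F, the left side is false but the right side is true.

[⇒] Assume the antecedent. If p is true, the antecedent forces (p = T, t = T, r = T), and ((r -> p) | r) & (t | ~p) holds there. If p is false, ((r -> p) | r) & (t | ~p) reduces to true regardless of the other variables. Either way ((r -> p) | r) & (t | ~p) holds.

Only the forward direction holds.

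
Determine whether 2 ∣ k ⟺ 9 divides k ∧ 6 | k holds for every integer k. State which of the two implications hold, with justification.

(⇒) fails; (⇐) holds.

[⇒] This fails: take k = 2. Certainly 2 ∣ 2, but 9 ∤ 2.

[⇐] Suppose 9 ∣ k and 6 ∣ k. Any common multiple of 9 and 6 is a multiple of their lcm; here lcm(9, 6) = 9·6/gcd(9, 6) = 54/3 = 18, so 18 ∣ k. Since 2 ∣ 18, it follows that 2 ∣ k.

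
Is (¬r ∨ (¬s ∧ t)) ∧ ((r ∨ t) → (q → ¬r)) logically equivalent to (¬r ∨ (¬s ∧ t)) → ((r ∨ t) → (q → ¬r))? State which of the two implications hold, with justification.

(⟹) Assume the antecedent. If r is true, the antecedent forces (q = F, s = F, t = T, r = T), and the consequent holds there. If r is false, the consequent reduces to true regardless of the other variables. Either way the consequent holds.

(⟸) This fails. Under q = F, s = F, t = F, r = T, the left side is false but the right side is true.

Not equivalent: only (⇒) holds.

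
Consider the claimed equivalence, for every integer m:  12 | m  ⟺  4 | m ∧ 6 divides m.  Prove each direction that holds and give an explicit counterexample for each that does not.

The biconditional holds.

(←) Suppose 4 ∣ m and 6 ∣ m. Any common multiple of 4 and 6 is a multiple of their lcm; here lcm(4, 6) = 4·6/gcd(4, 6) = 24/2 = 12, so 12 ∣ m.

(→) If 12 ∣ m, write m = 12q. Since 12 = 3·4, m = 4·(3q), so 4 ∣ m; and since 12 = 2·6, m = 6·(2q), so 6 ∣ m.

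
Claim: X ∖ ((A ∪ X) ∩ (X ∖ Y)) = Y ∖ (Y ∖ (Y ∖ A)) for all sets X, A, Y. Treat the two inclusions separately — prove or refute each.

(⊆) fails and (⊇) fails.

(⟹) This inclusion fails. Take X = {1}, A = {1}, Y = {1}; then 1 ∈ X ∖ ((A ∪ X) ∩ (X ∖ Y)) but 1 ∉ Y ∖ (Y ∖ (Y ∖ A)).

(⟸) This inclusion fails. Take X = ∅, A = ∅, Y = {1}; then 1 ∈ Y ∖ (Y ∖ (Y ∖ A)) but 1 ∉ X ∖ ((A ∪ X) ∩ (X ∖ Y)).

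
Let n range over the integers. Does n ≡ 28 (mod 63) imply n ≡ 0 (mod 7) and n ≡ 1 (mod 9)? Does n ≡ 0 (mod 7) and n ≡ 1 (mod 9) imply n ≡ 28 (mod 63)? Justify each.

Both directions hold; the statement is true.

(⟹) Suppose n ≡ 28 (mod 63); write n = 63j + 28. Since 7 ∣ 63, reducing mod 7 gives n ≡ 28 ≡ 0 (mod 7); since 9 ∣ 63, reducing mod 9 gives n ≡ 28 ≡ 1 (mod 9).

(⟸) Conversely, if n ≡ 0 (mod 7) and n ≡ 1 (mod 9), then by the Chinese remainder theorem n ≡ 28 (mod 63). This is exactly n ≡ 28 (mod 63).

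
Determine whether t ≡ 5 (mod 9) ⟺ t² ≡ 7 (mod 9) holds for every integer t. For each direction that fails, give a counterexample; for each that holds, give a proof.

Only the forward implication holds.

(⇒) Suppose t ≡ 5 (mod 9). Write t = 9j + 5. Then (9j + 5)² = 81j² + 90j + 25 = 9(9j² + 10j + 2) + 7, so t² ≡ 7 (mod 9).

(⇐) This fails: take t = 4. Then 4² = 16 ≡ 7 (mod 9), yet 4 ≡ 4 (mod 9), not 5.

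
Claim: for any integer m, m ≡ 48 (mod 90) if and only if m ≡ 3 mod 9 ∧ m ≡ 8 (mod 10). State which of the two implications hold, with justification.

(→) Suppose m ≡ 48 (mod 90); write m = 90j + 48. Since 9 ∣ 90, reducing mod 9 gives m ≡ 48 ≡ 3 (mod 9); since 10 ∣ 90, reducing mod 10 gives m ≡ 48 ≡ 8 (mod 10).

(←) Conversely, if m ≡ 3 (mod 9) and m ≡ 8 (mod 10), then by the Chinese remainder theorem m ≡ 48 (mod 90). This is exactly m ≡ 48 (mod 90).

The biconditional holds.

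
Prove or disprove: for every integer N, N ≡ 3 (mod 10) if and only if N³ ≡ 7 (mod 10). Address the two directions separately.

(⟹) Suppose N ≡ 3 (mod 10). Write N = 10j + 3. Then (10j + 3)³ = 1000j³ + 900j² + 270j + 27 = 10(100j³ + 90j² + 27j + 2) + 7, so N³ ≡ 7 (mod 10).

(⟸) Conversely, suppose N³ ≡ 7 (mod 10). The only residue r in {0, …, 9} with r³ ≡ 7 (mod 10) is r = 3, so N ≡ 3 (mod 10).

Both directions hold; the statement is true.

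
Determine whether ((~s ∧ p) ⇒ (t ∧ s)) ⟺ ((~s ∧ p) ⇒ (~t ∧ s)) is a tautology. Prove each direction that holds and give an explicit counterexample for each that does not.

Both implications hold.

[⇒] Assume the antecedent. If p is true, the antecedent forces (t = F, p = T, s = T) or (t = T, p = T, s = T), and (~s ∧ p) ⇒ (~t ∧ s) holds there. If p is false, (~s ∧ p) ⇒ (~t ∧ s) reduces to true regardless of the other variables. Either way (~s ∧ p) ⇒ (~t ∧ s) holds.

[⇐] Assume the antecedent. If p is true, the antecedent forces (t = F, p = T, s = T) or (t = T, p = T, s = T), and (~s ∧ p) ⇒ (t ∧ s) holds there. If p is false, (~s ∧ p) ⇒ (t ∧ s) reduces to true regardless of the other variables. Either way (~s ∧ p) ⇒ (t ∧ s) holds.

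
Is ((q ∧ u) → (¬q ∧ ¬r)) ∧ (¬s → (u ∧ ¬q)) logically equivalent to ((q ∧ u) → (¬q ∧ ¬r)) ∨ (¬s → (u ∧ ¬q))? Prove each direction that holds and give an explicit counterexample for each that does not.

Only the forward direction holds.

(⇐) This fails. Under s = F, q = F, r = F, u = F, the left side is false but the right side is true.

(⇒) Assume the antecedent. If s is true, the consequent reduces to true regardless of the other variables. If s is false, the antecedent forces (s = F, q = F, r = F, u = T) or (s = F, q = F, r = T, u = T), and the consequent holds there. Either way the consequent holds.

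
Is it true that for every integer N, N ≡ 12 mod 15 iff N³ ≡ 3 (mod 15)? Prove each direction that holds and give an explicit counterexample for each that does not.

[⇒] Suppose N ≡ 12 mod 15. Write N = 15j + 12. Then (15j + 12)³ = 3375j³ + 8100j² + 6480j + 1728 = 15(225j³ + 540j² + 432j + 115) + 3, so N³ ≡ 3 (mod 15).

[⇐] Conversely, suppose N³ ≡ 3 (mod 15). The only residue r in {0, …, 14} with r³ ≡ 3 (mod 15) is r = 12, so N ≡ 12 (mod 15).

Both directions hold; the statement is true.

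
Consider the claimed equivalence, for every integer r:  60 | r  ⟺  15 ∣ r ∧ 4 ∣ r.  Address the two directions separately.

[⇒] If 60 ∣ r, write r = 60q. Since 60 = 4·15, r = 15·(4q), so 15 ∣ r; and since 60 = 15·4, r = 4·(15q), so 4 ∣ r.

[⇐] Suppose 15 ∣ r and 4 ∣ r. Any common multiple of 15 and 4 is a multiple of their lcm; here gcd(15, 4) = 1, so lcm(15, 4) = 15·4 = 60, so 60 ∣ r.

Both directions hold.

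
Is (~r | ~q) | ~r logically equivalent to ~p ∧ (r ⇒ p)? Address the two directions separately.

(⇐) Assume the antecedent. If q is true, the antecedent forces (q = T, p = F, r = F), and (~r | ~q) | ~r holds there. If q is false, (~r | ~q) | ~r reduces to true regardless of the other variables. Either way (~r | ~q) | ~r holds.

(⇒) This fails. Under q = F, p = T, r = F, the left side is true but the right side is false.

Not equivalent: only (⇐) holds.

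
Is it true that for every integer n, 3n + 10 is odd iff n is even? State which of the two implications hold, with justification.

Neither implication holds.

[⇒] This fails: n = 1 gives 3n + 10 = 13, which is odd, but 1 is odd, not even.

[⇐] This also fails: n = 2 is even, but 3n + 10 = 16 is even, not odd.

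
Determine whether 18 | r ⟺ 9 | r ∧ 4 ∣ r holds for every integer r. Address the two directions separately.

The forward direction fails; the converse holds.

Forward direction. This fails: take r = 18. Certainly 18 ∣ 18, but 4 ∤ 18.

Converse. Suppose 9 ∣ r and 4 ∣ r. Any common multiple of 9 and 4 is a multiple of their lcm; here gcd(9, 4) = 1, so lcm(9, 4) = 9·4 = 36, so 36 ∣ r. Since 18 ∣ 36, it follows that 18 ∣ r.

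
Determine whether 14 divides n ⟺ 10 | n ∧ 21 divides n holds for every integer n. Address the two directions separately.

(⟹) This fails: take n = 14. Certainly 14 ∣ 14, but 10 ∤ 14.

(⟸) Suppose 10 ∣ n and 21 ∣ n. Any common multiple of 10 and 21 is a multiple of their lcm; here gcd(10, 21) = 1, so lcm(10, 21) = 10·21 = 210, so 210 ∣ n. Since 14 ∣ 210, it follows that 14 ∣ n.

(⇒) fails; (⇐) holds.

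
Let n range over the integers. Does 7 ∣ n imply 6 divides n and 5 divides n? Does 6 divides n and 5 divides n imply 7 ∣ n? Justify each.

(⇒) fails and (⇐) fails.

(⟹) This fails: take n = 7. Certainly 7 ∣ 7, but 6 ∤ 7.

(⟸) This fails: take n = 30. Both 6 ∣ 30 and 5 ∣ 30, yet 30 is not a multiple of 7 (since 30 = 4·7 + 2), so 7 ∤ 30.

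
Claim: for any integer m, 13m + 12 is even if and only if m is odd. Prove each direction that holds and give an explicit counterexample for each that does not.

(⇒) fails and (⇐) fails.

(⇒) This fails: m = 6 gives 13m + 12 = 90, which is even, but 6 is even, not odd.

(⇐) This also fails: m = 5 is odd, but 13m + 12 = 77 is odd, not even.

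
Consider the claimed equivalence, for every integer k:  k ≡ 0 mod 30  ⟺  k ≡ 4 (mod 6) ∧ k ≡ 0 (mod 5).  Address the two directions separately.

Neither implication holds.

(→) This fails: k = 0 gives 0 ≡ 0 (mod 30) but 0 ≡ 0 (mod 6), so the conjunction on the right does not hold.

(←) This fails: k = 10 satisfies both congruences on the right (10 ≡ 4 mod 6 and 10 ≡ 0 mod 5) yet 10 ≡ 10 (mod 30), not 0.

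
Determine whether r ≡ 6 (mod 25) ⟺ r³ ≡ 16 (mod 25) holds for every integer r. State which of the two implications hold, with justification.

(⟸) Suppose r³ ≡ 16 (mod 25). The only residue r in {0, …, 24} with r³ ≡ 16 (mod 25) is r = 6, so r ≡ 6 (mod 25).

(⟹) Suppose r ≡ 6 (mod 25). Write r = 25j + 6. Then (25j + 6)³ = 15625j³ + 11250j² + 2700j + 216 = 25(625j³ + 450j² + 108j + 8) + 16, so r³ ≡ 16 (mod 25).

Equivalent; both directions hold.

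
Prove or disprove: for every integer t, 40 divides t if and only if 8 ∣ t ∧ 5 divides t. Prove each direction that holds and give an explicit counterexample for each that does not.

Both implications hold.

Converse. Suppose 8 ∣ t and 5 ∣ t. Any common multiple of 8 and 5 is a multiple of their lcm; here gcd(8, 5) = 1, so lcm(8, 5) = 8·5 = 40, so 40 ∣ t.

Forward direction. If 40 ∣ t, write t = 40q. Since 40 = 5·8, t = 8·(5q), so 8 ∣ t; and since 40 = 8·5, t = 5·(8q), so 5 ∣ t.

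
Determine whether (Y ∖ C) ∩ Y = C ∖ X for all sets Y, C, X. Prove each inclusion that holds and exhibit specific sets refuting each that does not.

(⊆) This inclusion fails. Take Y = {1}, C = ∅, X = ∅; then 1 ∈ (Y ∖ C) ∩ Y but 1 ∉ C ∖ X.

(⊇) This inclusion fails. Take Y = ∅, C = {1}, X = ∅; then 1 ∈ C ∖ X but 1 ∉ (Y ∖ C) ∩ Y.

(⊆) fails and (⊇) fails.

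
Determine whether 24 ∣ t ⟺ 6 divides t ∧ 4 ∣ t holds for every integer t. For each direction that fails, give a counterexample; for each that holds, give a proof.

[⇒] If 24 ∣ t, write t = 24q. Since 24 = 4·6, t = 6·(4q), so 6 ∣ t; and since 24 = 6·4, t = 4·(6q), so 4 ∣ t.

[⇐] This fails: take t = 12. Both 6 ∣ 12 and 4 ∣ 12, yet 12 is not a multiple of 24 (since 12 = 0·24 + 12), so 24 ∤ 12.

Not equivalent: only (⇒) holds.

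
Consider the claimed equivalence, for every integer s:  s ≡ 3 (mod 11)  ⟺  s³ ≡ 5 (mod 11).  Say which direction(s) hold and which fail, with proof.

Forward direction. Suppose s ≡ 3 (mod 11). Write s = 11j + 3. Then (11j + 3)³ = 1331j³ + 1089j² + 297j + 27 = 11(121j³ + 99j² + 27j + 2) + 5, so s³ ≡ 5 (mod 11).

Converse. Suppose s³ ≡ 5 (mod 11). The only residue r in {0, …, 10} with r³ ≡ 5 (mod 11) is r = 3, so s ≡ 3 (mod 11).

Both implications hold.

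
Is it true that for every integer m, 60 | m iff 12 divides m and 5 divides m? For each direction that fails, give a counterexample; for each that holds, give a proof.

Both directions hold.

(→) If 60 ∣ m, write m = 60q. Since 60 = 5·12, m = 12·(5q), so 12 ∣ m; and since 60 = 12·5, m = 5·(12q), so 5 ∣ m.

(←) Suppose 12 ∣ m and 5 ∣ m. Any common multiple of 12 and 5 is a multiple of their lcm; here gcd(12, 5) = 1, so lcm(12, 5) = 12·5 = 60, so 60 ∣ m.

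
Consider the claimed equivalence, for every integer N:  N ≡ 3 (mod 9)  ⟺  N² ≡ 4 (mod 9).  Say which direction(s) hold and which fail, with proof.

(→) This fails: take N = 3. Then 3 ≡ 3 (mod 9), but 3² = 9 ≡ 0 (mod 9), not 4.

(←) This fails: take N = 2. Then 2² = 4 ≡ 4 (mod 9), yet 2 ≡ 2 (mod 9), not 3.

Neither implication holds.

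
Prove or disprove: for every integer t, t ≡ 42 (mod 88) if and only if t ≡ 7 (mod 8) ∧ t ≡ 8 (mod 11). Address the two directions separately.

(⇒) fails and (⇐) fails.

(→) This fails: t = 42 gives 42 ≡ 42 (mod 88) but 42 ≡ 2 (mod 8), so the conjunction on the right does not hold.

(←) This fails: t = 63 satisfies both congruences on the right (63 ≡ 7 mod 8 and 63 ≡ 8 mod 11) yet 63 ≡ 63 (mod 88), not 42.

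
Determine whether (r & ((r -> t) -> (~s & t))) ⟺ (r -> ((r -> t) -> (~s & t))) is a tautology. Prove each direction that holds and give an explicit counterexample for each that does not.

(⟹) Assume the antecedent. If t is true, the antecedent forces (t = T, r = T, s = F), and r -> ((r -> t) -> (~s & t)) holds there. If t is false, r -> ((r -> t) -> (~s & t)) reduces to true regardless of the other variables. Either way r -> ((r -> t) -> (~s & t)) holds.

(⟸) This fails. Under t = F, r = F, s = F, the left side is false but the right side is true.

Only the forward implication holds.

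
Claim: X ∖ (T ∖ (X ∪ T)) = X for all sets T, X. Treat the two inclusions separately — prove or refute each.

(⊆) Let x ∈ X ∖ (T ∖ (X ∪ T)). Then either x ∈ X and x ∉ T; or x ∈ T ∩ X. In each case x ∈ X, so X ∖ (T ∖ (X ∪ T)) ⊆ X.

(⊇) Let x ∈ X. Then either x ∈ X and x ∉ T; or x ∈ T ∩ X. In each case x ∈ X ∖ (T ∖ (X ∪ T)), so X ⊆ X ∖ (T ∖ (X ∪ T)).

Both inclusions hold.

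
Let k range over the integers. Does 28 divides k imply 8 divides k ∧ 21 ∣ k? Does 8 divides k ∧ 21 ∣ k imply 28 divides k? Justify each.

Not equivalent: only (⇐) holds.

(⇐) Suppose 8 ∣ k and 21 ∣ k. Any common multiple of 8 and 21 is a multiple of their lcm; here gcd(8, 21) = 1, so lcm(8, 21) = 8·21 = 168, so 168 ∣ k. Since 28 ∣ 168, it follows that 28 ∣ k.

(⇒) This fails: take k = 28. Certainly 28 ∣ 28, but 8 ∤ 28.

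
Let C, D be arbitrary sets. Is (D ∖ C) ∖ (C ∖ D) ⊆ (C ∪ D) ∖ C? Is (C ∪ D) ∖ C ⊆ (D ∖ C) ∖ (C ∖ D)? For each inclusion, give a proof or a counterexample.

Both inclusions hold.

Forward inclusion. Let x ∈ (D ∖ C) ∖ (C ∖ D). Then x ∈ D and x ∉ C, from which x ∈ (C ∪ D) ∖ C.

Reverse inclusion. Let x ∈ (C ∪ D) ∖ C. Then x ∈ D and x ∉ C, from which x ∈ (D ∖ C) ∖ (C ∖ D).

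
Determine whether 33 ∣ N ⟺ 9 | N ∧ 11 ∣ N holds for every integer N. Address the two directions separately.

Converse. Suppose 9 ∣ N and 11 ∣ N. Any common multiple of 9 and 11 is a multiple of their lcm; here gcd(9, 11) = 1, so lcm(9, 11) = 9·11 = 99, so 99 ∣ N. Since 33 ∣ 99, it follows that 33 ∣ N.

Forward direction. This fails: take N = 33. Certainly 33 ∣ 33, but 9 ∤ 33.

(⇒) fails; (⇐) holds.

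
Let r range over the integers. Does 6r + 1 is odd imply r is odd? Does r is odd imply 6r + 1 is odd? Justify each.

Only the converse holds.

(→) This fails: take r = 0. Then 6r + 1 = 1, which is odd, yet r = 0 is even, not odd.

(←) Suppose r is odd. Since 6 is even, 6r is even for every r, so 6r + 1 has the same parity as 1, which is odd. Hence 6r + 1 is odd.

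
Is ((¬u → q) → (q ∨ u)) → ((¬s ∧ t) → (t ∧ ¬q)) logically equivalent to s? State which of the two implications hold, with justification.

The forward direction fails; the converse holds.

Forward direction. This fails. Under t = F, s = F, u = F, q = F, the left side is true but the right side is false.

Converse. Assume the antecedent. If s is true, the consequent reduces to true regardless of the other variables. If s is false, the antecedent cannot hold. Either way the consequent holds.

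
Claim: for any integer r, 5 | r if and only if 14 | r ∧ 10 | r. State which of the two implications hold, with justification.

(⇒) fails; (⇐) holds.

(→) This fails: take r = 5. Certainly 5 ∣ 5, but 14 ∤ 5.

(←) Suppose 14 ∣ r and 10 ∣ r. Any common multiple of 14 and 10 is a multiple of their lcm; here lcm(14, 10) = 14·10/gcd(14, 10) = 140/2 = 70, so 70 ∣ r. Since 5 ∣ 70, it follows that 5 ∣ r.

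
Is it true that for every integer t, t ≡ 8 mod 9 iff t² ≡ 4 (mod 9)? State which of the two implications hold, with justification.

Neither implication holds.

(⇒) This fails: take t = 8. Then 8 ≡ 8 (mod 9), but 8² = 64 ≡ 1 (mod 9), not 4.

(⇐) This fails: take t = 2. Then 2² = 4 ≡ 4 (mod 9), yet 2 ≡ 2 (mod 9), not 8.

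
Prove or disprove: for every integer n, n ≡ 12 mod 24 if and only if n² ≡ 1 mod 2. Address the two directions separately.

Neither direction holds.

(⟹) This fails: take n = 12. Then 12 ≡ 12 (mod 24), but 12² = 144 ≡ 0 (mod 2), not 1.

(⟸) This fails: take n = 1. Then 1² = 1 ≡ 1 (mod 2), yet 1 ≡ 1 (mod 24), not 12.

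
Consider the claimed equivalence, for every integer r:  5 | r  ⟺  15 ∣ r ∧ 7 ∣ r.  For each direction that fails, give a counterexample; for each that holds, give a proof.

Not equivalent: only (⇐) holds.

Forward direction. This fails: take r = 5. Certainly 5 ∣ 5, but 15 ∤ 5.

Converse. Suppose 15 ∣ r and 7 ∣ r. Any common multiple of 15 and 7 is a multiple of their lcm; here gcd(15, 7) = 1, so lcm(15, 7) = 15·7 = 105, so 105 ∣ r. Since 5 ∣ 105, it follows that 5 ∣ r.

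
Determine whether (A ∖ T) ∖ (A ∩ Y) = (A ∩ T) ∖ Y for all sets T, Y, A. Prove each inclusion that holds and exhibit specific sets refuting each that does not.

(⊆) This inclusion fails. Take T = ∅, Y = ∅, A = {1}; then 1 ∈ (A ∖ T) ∖ (A ∩ Y) but 1 ∉ (A ∩ T) ∖ Y.

(⊇) This inclusion fails. Take T = {1}, Y = ∅, A = {1}; then 1 ∈ (A ∩ T) ∖ Y but 1 ∉ (A ∖ T) ∖ (A ∩ Y).

Both inclusions fail.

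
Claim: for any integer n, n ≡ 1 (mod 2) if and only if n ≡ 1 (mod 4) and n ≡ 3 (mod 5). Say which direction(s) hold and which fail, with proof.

Not equivalent: only (⇐) holds.

[⇒] This fails: n = 1 gives 1 ≡ 1 (mod 2) but 1 ≡ 1 (mod 5), so the conjunction on the right does not hold.

[⇐] Conversely, if n ≡ 1 (mod 4) and n ≡ 3 (mod 5), then by the Chinese remainder theorem n ≡ 13 (mod 20). Since 13 ≡ 1 (mod 2) and 2 ∣ 20, we get n ≡ 1 (mod 2).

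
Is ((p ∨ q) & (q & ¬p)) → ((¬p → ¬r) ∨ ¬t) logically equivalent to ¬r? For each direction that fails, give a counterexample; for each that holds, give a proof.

(→) This fails. Under t = F, q = F, p = F, r = T, the left side is true but the right side is false.

(←) Assume the antecedent. If r is true, the antecedent cannot hold. If r is false, the consequent reduces to true regardless of the other variables. Either way the consequent holds.

The forward direction fails; the converse holds.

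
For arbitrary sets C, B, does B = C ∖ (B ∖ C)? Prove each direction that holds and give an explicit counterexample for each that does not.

(⊆) fails and (⊇) fails.

Forward inclusion. This inclusion fails. Take C = ∅, B = {1}; then 1 ∈ B but 1 ∉ C ∖ (B ∖ C).

Reverse inclusion. This inclusion fails. Take C = {1}, B = ∅; then 1 ∈ C ∖ (B ∖ C) but 1 ∉ B.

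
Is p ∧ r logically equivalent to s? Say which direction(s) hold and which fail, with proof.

(⇒) This fails. Under s = F, p = T, r = T, the left side is true but the right side is false.

(⇐) This fails. Under s = T, p = F, r = F, the left side is false but the right side is true.

Neither direction holds.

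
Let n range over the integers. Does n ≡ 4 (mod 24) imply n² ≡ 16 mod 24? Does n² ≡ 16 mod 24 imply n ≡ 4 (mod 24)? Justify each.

The forward direction holds; the converse fails.

[⇒] Suppose n ≡ 4 (mod 24). Write n = 24j + 4. Then (24j + 4)² = 576j² + 192j + 16 = 24(24j² + 8j) + 16, so n² ≡ 16 (mod 24).

[⇐] This fails: take n = 8. Then 8² = 64 ≡ 16 (mod 24), yet 8 ≡ 8 (mod 24), not 4.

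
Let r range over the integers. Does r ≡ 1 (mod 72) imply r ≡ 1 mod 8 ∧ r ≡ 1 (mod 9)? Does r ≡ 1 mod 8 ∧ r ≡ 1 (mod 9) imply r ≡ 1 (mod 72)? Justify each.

Both directions hold; the statement is true.

(→) Suppose r ≡ 1 (mod 72); write r = 72j + 1. Since 8 ∣ 72, reducing mod 8 gives r ≡ 1 (mod 8); since 9 ∣ 72, reducing mod 9 gives r ≡ 1 (mod 9).

(←) Conversely, if r ≡ 1 (mod 8) and r ≡ 1 (mod 9), then by the Chinese remainder theorem r ≡ 1 (mod 72). This is exactly r ≡ 1 (mod 72).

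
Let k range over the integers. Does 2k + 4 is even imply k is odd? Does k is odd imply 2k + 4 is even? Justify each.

Forward direction. This fails: take k = 2. Then 2k + 4 = 8, which is even, yet k = 2 is even, not odd.

Converse. Suppose k is odd. Since 2 is even, 2k is even for every k, so 2k + 4 has the same parity as 4, which is even. Hence 2k + 4 is even.

Only the reverse direction holds.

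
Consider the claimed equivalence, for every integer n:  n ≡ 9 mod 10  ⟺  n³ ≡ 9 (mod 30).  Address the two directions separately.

Only the reverse direction holds.

(→) This fails: take n = 19. Then 19 ≡ 9 (mod 10), but 19³ = 6859 ≡ 19 (mod 30), not 9.

(←) Conversely, the residues r modulo 30 with r³ ≡ 9 (mod 30) are exactly {9}, and each is ≡ 9 (mod 10).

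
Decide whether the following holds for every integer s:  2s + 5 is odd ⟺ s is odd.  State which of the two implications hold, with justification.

[⇒] This fails: take s = 2. Then 2s + 5 = 9, which is odd, yet s = 2 is even, not odd.

[⇐] Suppose s is odd. Since 2 is even, 2s is even for every s, so 2s + 5 has the same parity as 5, which is odd. Hence 2s + 5 is odd.

(⇒) fails; (⇐) holds.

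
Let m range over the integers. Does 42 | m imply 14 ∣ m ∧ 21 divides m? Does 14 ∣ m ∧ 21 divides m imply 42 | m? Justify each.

Equivalent; both directions hold.

[⇐] Suppose 14 ∣ m and 21 ∣ m. Any common multiple of 14 and 21 is a multiple of their lcm; here lcm(14, 21) = 14·21/gcd(14, 21) = 294/7 = 42, so 42 ∣ m.

[⇒] If 42 ∣ m, write m = 42q. Since 42 = 3·14, m = 14·(3q), so 14 ∣ m; and since 42 = 2·21, m = 21·(2q), so 21 ∣ m.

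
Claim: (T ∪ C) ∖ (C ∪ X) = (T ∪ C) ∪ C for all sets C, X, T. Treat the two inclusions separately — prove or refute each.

(⊆) holds; (⊇) fails.

Forward inclusion. Let x ∈ (T ∪ C) ∖ (C ∪ X). Then x ∈ T and x ∉ C, X, from which x ∈ (T ∪ C) ∪ C.

Reverse inclusion. This inclusion fails. Take C = {1}, X = ∅, T = ∅; then 1 ∈ (T ∪ C) ∪ C but 1 ∉ (T ∪ C) ∖ (C ∪ X).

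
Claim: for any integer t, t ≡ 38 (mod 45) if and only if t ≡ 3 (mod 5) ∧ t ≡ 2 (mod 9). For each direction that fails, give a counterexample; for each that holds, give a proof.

(←) If t ≡ 3 (mod 5) and t ≡ 2 (mod 9), then by the Chinese remainder theorem t ≡ 38 (mod 45). This is exactly t ≡ 38 (mod 45).

(→) Suppose t ≡ 38 (mod 45); write t = 45j + 38. Since 5 ∣ 45, reducing mod 5 gives t ≡ 38 ≡ 3 (mod 5); since 9 ∣ 45, reducing mod 9 gives t ≡ 38 ≡ 2 (mod 9).

Both implications hold.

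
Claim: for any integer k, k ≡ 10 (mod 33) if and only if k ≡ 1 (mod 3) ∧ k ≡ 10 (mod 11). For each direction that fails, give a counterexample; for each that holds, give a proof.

Both directions hold; the statement is true.

(⟹) Suppose k ≡ 10 (mod 33); write k = 33j + 10. Since 3 ∣ 33, reducing mod 3 gives k ≡ 10 ≡ 1 (mod 3); since 11 ∣ 33, reducing mod 11 gives k ≡ 10 (mod 11).

(⟸) Conversely, if k ≡ 1 (mod 3) and k ≡ 10 (mod 11), then by the Chinese remainder theorem k ≡ 10 (mod 33). This is exactly k ≡ 10 (mod 33).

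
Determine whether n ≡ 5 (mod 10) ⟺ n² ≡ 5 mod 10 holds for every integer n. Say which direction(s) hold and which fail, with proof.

Forward direction. Suppose n ≡ 5 (mod 10). Write n = 10j + 5. Then (10j + 5)² = 100j² + 100j + 25 = 10(10j² + 10j + 2) + 5, so n² ≡ 5 (mod 10).

Converse. For the converse, argue contrapositively. If n ≢ 5 (mod 10), then n is congruent to one of 0, 1, 2, 3, 4, 6, 7, 8, 9 modulo 10, and these give n² ≡ 0, 1, 4, 9, 6, 6, 9, 4, 1 respectively — never 5.

The biconditional holds.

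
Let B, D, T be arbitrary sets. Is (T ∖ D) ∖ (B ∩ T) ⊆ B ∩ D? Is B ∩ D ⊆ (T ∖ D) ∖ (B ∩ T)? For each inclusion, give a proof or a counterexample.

Both inclusions fail.

(⟹) This inclusion fails. Take B = ∅, D = ∅, T = {1}; then 1 ∈ (T ∖ D) ∖ (B ∩ T) but 1 ∉ B ∩ D.

(⟸) This inclusion fails. Take B = {1}, D = {1}, T = ∅; then 1 ∈ B ∩ D but 1 ∉ (T ∖ D) ∖ (B ∩ T).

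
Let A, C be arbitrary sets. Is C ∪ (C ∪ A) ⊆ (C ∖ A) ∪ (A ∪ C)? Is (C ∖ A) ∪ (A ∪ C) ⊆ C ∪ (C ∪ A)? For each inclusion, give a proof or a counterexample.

Both inclusions hold.

(⊇) Let x ∈ (C ∖ A) ∪ (A ∪ C). Then either x ∈ A and x ∉ C; or x ∈ C and x ∉ A; or x ∈ A ∩ C. In each case x ∈ C ∪ (C ∪ A), so (C ∖ A) ∪ (A ∪ C) ⊆ C ∪ (C ∪ A).

(⊆) Let x ∈ C ∪ (C ∪ A). Then either x ∈ A and x ∉ C; or x ∈ C and x ∉ A; or x ∈ A ∩ C. In each case x ∈ (C ∖ A) ∪ (A ∪ C), so C ∪ (C ∪ A) ⊆ (C ∖ A) ∪ (A ∪ C).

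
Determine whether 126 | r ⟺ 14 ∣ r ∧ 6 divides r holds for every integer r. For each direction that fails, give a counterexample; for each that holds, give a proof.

Not equivalent: only (⇒) holds.

Forward direction. If 126 ∣ r, write r = 126q. Since 126 = 9·14, r = 14·(9q), so 14 ∣ r; and since 126 = 21·6, r = 6·(21q), so 6 ∣ r.

Converse. This fails: take r = 42. Both 14 ∣ 42 and 6 ∣ 42, yet 42 is not a multiple of 126 (since 42 = 0·126 + 42), so 126 ∤ 42.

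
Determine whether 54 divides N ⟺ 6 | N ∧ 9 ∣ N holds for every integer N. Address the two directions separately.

Forward direction. If 54 ∣ N, write N = 54q. Since 54 = 9·6, N = 6·(9q), so 6 ∣ N; and since 54 = 6·9, N = 9·(6q), so 9 ∣ N.

Converse. This fails: take N = 18. Both 6 ∣ 18 and 9 ∣ 18, yet 18 is not a multiple of 54 (since 18 = 0·54 + 18), so 54 ∤ 18.

The forward direction holds; the converse fails.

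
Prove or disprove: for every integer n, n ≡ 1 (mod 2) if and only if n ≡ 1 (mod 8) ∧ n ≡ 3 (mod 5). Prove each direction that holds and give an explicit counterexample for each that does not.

Forward direction. This fails: n = 1 gives 1 ≡ 1 (mod 2) but 1 ≡ 1 (mod 5), so the conjunction on the right does not hold.

Converse. If n ≡ 1 (mod 8) and n ≡ 3 (mod 5), then by the Chinese remainder theorem n ≡ 33 (mod 40). Since 33 ≡ 1 (mod 2) and 2 ∣ 40, we get n ≡ 1 (mod 2).

(⇒) fails; (⇐) holds.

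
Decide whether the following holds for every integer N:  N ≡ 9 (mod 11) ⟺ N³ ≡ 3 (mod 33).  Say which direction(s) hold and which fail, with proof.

(⇒) fails; (⇐) holds.

(⟸) The residues r modulo 33 with r³ ≡ 3 (mod 33) are exactly {9}, and each is ≡ 9 (mod 11).

(⟹) This fails: take N = 20. Then 20 ≡ 9 (mod 11), but 20³ = 8000 ≡ 14 (mod 33), not 3.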